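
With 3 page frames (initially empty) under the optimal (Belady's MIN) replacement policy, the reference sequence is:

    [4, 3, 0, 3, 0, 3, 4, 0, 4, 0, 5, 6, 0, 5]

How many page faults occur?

5

4 -> fault, frames {4}
3 -> fault, frames {4,3}
0 -> fault, frames {4,3,0}
3 -> hit
0 -> hit
3 -> hit
4 -> hit
0 -> hit
4 -> hit
0 -> hit
5 -> fault, evict 3, frames {4,0,5}
6 -> fault, evict 4, frames {0,5,6}
0 -> hit
5 -> hit
Page faults: 5.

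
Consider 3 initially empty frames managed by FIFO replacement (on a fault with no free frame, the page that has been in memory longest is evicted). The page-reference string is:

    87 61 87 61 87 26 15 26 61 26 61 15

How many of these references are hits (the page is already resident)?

8

87 → miss, frames {87}
61 → miss, frames {87,61}
87 → hit
61 → hit
87 → hit
26 → miss, frames {87,61,26}
15 → miss, evict 87, frames {61,26,15}
26 → hit
61 → hit
26 → hit
61 → hit
15 → hit
Hits: 8.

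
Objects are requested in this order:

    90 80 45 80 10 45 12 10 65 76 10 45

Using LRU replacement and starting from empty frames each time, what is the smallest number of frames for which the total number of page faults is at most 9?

f=1: 12 faults
f=2: 11 faults
f=3: 8 faults
f=4: 8 faults
f=5: 7 faults
f=6: 7 faults
f=7: 7 faults
Smallest f with faults ≤ 9 is 3.

3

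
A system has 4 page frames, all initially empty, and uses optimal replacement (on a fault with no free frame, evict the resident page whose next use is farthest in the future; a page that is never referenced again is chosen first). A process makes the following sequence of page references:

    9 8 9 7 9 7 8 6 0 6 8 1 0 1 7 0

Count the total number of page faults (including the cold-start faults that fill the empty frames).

6

9 -> fault, frames (9)
8 -> fault, frames (9 8)
9 -> hit
7 -> fault, frames (9 8 7)
9 -> hit
7 -> hit
8 -> hit
6 -> fault, frames (9 8 7 6)
0 -> fault, evict 9, frames (8 7 6 0)
6 -> hit
8 -> hit
1 -> fault, evict 6, frames (8 7 0 1)
0 -> hit
1 -> hit
7 -> hit
0 -> hit
Page faults: 6.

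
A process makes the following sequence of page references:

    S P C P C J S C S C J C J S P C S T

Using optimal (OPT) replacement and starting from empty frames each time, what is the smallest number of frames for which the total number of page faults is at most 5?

4

f=1: 18 faults
f=2: 10 faults
f=3: 6 faults
f=4: 5 faults
f=5: 5 faults
Smallest f with faults ≤ 5 is 4.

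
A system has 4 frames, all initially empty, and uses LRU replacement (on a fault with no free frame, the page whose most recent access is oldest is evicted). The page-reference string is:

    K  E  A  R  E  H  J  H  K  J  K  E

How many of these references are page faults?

7

K → miss, frames [K]
E → miss, frames [K, E]
A → miss, frames [K, E, A]
R → miss, frames [K, E, A, R]
E → hit
H → miss, evict K, frames [A, R, E, H]
J → miss, evict A, frames [R, E, H, J]
H → hit
K → miss, evict R, frames [E, J, H, K]
J → hit
K → hit
E → hit
Page faults: 7.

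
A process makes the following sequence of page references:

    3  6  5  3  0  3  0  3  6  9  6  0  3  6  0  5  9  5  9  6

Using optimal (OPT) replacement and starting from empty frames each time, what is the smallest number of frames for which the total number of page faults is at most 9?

3

f=1: 20 faults
f=2: 12 faults
f=3: 8 faults
f=4: 6 faults
f=5: 5 faults
Smallest f with faults ≤ 9 is 3.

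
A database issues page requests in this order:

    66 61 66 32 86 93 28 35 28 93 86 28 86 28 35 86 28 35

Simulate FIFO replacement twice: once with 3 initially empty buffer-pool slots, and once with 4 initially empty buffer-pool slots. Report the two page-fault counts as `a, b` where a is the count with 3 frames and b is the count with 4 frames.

3 frames: F F . F F F F F . . F . . . . . . . → 8 faults.
4 frames: F F . F F F F F . . . . . . . . . . → 7 faults.
7 < 8: adding a frame reduced faults, as is typical.

8, 7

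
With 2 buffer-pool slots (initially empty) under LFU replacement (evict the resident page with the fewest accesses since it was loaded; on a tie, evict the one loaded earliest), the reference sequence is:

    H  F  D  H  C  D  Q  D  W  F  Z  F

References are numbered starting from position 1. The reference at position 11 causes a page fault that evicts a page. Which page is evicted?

pos 1: H: fault, frames [H]
pos 2: F: fault, frames [H, F]
pos 3: D: fault, evict H, frames [F, D]
pos 4: H: fault, evict F, frames [D, H]
pos 5: C: fault, evict D, frames [H, C]
pos 6: D: fault, evict H, frames [C, D]
pos 7: Q: fault, evict C, frames [D, Q]
pos 8: D: hit
pos 9: W: fault, evict Q, frames [D, W]
pos 10: F: fault, evict W, frames [D, F]
pos 11: Z: fault, evict F, frames [D, Z]
At position 11, page F is evicted.

F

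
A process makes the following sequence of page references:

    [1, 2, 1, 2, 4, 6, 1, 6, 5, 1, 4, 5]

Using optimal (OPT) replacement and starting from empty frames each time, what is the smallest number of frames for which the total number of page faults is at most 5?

f=1: 12 faults
f=2: 6 faults
f=3: 5 faults
f=4: 5 faults
f=5: 5 faults
Smallest f with faults ≤ 5 is 3.

3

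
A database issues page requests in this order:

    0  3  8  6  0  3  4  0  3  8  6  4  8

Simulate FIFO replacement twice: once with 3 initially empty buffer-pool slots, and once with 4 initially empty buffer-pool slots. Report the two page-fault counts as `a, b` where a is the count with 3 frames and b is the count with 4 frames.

9, 10

3 frames: F F F F F F F . . F F . . → 9 faults.
4 frames: F F F F . . F F F F F F . → 10 faults.
10 > 9: adding a frame increased faults — Belady's anomaly.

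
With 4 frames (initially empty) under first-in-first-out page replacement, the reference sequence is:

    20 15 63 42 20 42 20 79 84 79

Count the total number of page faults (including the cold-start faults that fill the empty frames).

6

20: fault, frames (20)
15: fault, frames (20 15)
63: fault, frames (20 15 63)
42: fault, frames (20 15 63 42)
20: hit
42: hit
20: hit
79: fault, evict 20, frames (15 63 42 79)
84: fault, evict 15, frames (63 42 79 84)
79: hit
Page faults: 6.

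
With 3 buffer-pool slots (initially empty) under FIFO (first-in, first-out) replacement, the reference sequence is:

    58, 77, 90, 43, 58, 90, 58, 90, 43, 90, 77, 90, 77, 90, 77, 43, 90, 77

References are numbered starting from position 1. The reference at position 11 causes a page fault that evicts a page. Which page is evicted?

90

pos 1: 58 -> fault, frames [58]
pos 2: 77 -> fault, frames [58, 77]
pos 3: 90 -> fault, frames [58, 77, 90]
pos 4: 43 -> fault, evict 58, frames [77, 90, 43]
pos 5: 58 -> fault, evict 77, frames [90, 43, 58]
pos 6: 90 -> hit
pos 7: 58 -> hit
pos 8: 90 -> hit
pos 9: 43 -> hit
pos 10: 90 -> hit
pos 11: 77 -> fault, evict 90, frames [43, 58, 77]
At position 11, page 90 is evicted.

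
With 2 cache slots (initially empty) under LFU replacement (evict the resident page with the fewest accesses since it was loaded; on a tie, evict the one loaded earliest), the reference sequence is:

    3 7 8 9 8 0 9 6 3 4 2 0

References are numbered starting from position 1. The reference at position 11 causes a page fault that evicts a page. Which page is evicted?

pos 1: 3: fault, frames {3}
pos 2: 7: fault, frames {3,7}
pos 3: 8: fault, evict 3, frames {7,8}
pos 4: 9: fault, evict 7, frames {8,9}
pos 5: 8: hit
pos 6: 0: fault, evict 9, frames {8,0}
pos 7: 9: fault, evict 0, frames {8,9}
pos 8: 6: fault, evict 9, frames {8,6}
pos 9: 3: fault, evict 6, frames {8,3}
pos 10: 4: fault, evict 3, frames {8,4}
pos 11: 2: fault, evict 4, frames {8,2}
At position 11, page 4 is evicted.

4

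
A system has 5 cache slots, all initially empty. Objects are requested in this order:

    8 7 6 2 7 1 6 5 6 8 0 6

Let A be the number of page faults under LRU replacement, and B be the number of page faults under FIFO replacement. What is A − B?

Under LRU: F F F F . F . F . F F . → 8 faults.
Under FIFO: F F F F . F . F . F F F → 9 faults.
A − B = 8 − 9 = -1.

-1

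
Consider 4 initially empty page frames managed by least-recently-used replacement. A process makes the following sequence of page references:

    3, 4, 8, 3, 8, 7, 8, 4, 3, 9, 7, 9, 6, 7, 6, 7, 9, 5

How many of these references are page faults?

8

3 -> fault, frames (3)
4 -> fault, frames (3 4)
8 -> fault, frames (3 4 8)
3 -> hit
8 -> hit
7 -> fault, frames (4 3 8 7)
8 -> hit
4 -> hit
3 -> hit
9 -> fault, evict 7, frames (8 4 3 9)
7 -> fault, evict 8, frames (4 3 9 7)
9 -> hit
6 -> fault, evict 4, frames (3 7 9 6)
7 -> hit
6 -> hit
7 -> hit
9 -> hit
5 -> fault, evict 3, frames (6 7 9 5)
Page faults: 8.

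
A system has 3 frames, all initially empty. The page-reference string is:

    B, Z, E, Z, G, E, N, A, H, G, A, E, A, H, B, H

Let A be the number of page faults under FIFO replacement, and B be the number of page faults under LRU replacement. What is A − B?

1

Under FIFO: F F F . F . F F F F . F F F F . → 12 faults.
Under LRU: F F F . F . F F F F . F . F F . → 11 faults.
A − B = 12 − 11 = 1.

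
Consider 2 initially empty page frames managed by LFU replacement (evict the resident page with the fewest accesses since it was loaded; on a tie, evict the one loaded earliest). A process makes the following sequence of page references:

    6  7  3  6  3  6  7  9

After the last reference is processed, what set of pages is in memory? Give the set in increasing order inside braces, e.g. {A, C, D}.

{6, 9}

6: miss, frames {6}
7: miss, frames {6,7}
3: miss, evict 6, frames {7,3}
6: miss, evict 7, frames {3,6}
3: hit
6: hit
7: miss, evict 3, frames {6,7}
9: miss, evict 7, frames {6,9}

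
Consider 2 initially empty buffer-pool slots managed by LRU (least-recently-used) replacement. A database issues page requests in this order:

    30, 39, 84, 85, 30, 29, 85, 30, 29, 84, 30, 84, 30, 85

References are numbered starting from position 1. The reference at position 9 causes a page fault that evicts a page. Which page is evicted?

85

pos 1: 30 → miss, frames (30)
pos 2: 39 → miss, frames (30 39)
pos 3: 84 → miss, evict 30, frames (39 84)
pos 4: 85 → miss, evict 39, frames (84 85)
pos 5: 30 → miss, evict 84, frames (85 30)
pos 6: 29 → miss, evict 85, frames (30 29)
pos 7: 85 → miss, evict 30, frames (29 85)
pos 8: 30 → miss, evict 29, frames (85 30)
pos 9: 29 → miss, evict 85, frames (30 29)
At position 9, page 85 is evicted.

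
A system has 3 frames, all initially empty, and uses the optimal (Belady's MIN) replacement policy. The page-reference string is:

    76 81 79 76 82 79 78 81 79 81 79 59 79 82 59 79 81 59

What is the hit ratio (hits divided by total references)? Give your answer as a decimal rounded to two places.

0.56

76: fault, frames [76]
81: fault, frames [76, 81]
79: fault, frames [76, 81, 79]
76: hit
82: fault, evict 76, frames [81, 79, 82]
79: hit
78: fault, evict 82, frames [81, 79, 78]
81: hit
79: hit
81: hit
79: hit
59: fault, evict 78, frames [81, 79, 59]
79: hit
82: fault, evict 81, frames [79, 59, 82]
59: hit
79: hit
81: fault, evict 82, frames [79, 59, 81]
59: hit
Hits: 10 of 18 references → 10/18 = 0.5556.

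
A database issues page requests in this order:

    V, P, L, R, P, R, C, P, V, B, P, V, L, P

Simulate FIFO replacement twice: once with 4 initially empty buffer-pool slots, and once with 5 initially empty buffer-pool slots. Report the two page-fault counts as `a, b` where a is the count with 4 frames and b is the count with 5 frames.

9, 8

4 frames: F F F F . . F . F F F . F . → 9 faults.
5 frames: F F F F . . F . . F . F . F → 8 faults.
8 < 9: adding a frame reduced faults, as is typical.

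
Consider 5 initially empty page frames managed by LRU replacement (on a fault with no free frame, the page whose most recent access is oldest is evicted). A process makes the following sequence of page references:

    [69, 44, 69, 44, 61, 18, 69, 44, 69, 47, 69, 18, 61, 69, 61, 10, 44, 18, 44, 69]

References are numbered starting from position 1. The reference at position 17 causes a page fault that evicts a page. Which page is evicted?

47

pos 1: 69 → miss, frames (69)
pos 2: 44 → miss, frames (69 44)
pos 3: 69 → hit
pos 4: 44 → hit
pos 5: 61 → miss, frames (69 44 61)
pos 6: 18 → miss, frames (69 44 61 18)
pos 7: 69 → hit
pos 8: 44 → hit
pos 9: 69 → hit
pos 10: 47 → miss, frames (61 18 44 69 47)
pos 11: 69 → hit
pos 12: 18 → hit
pos 13: 61 → hit
pos 14: 69 → hit
pos 15: 61 → hit
pos 16: 10 → miss, evict 44, frames (47 18 69 61 10)
pos 17: 44 → miss, evict 47, frames (18 69 61 10 44)
At position 17, page 47 is evicted.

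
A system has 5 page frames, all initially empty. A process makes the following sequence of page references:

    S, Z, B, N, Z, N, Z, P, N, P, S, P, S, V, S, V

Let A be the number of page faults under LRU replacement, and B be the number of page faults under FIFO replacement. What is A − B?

Under LRU: F F F F . . . F . . . . . F . . → 6 faults.
Under FIFO: F F F F . . . F . . . . . F F . → 7 faults.
A − B = 6 − 7 = -1.

-1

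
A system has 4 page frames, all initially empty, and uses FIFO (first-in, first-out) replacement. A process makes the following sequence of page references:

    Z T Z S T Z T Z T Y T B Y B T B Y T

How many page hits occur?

Z -> miss, frames [Z]
T -> miss, frames [Z, T]
Z -> hit
S -> miss, frames [Z, T, S]
T -> hit
Z -> hit
T -> hit
Z -> hit
T -> hit
Y -> miss, frames [Z, T, S, Y]
T -> hit
B -> miss, evict Z, frames [T, S, Y, B]
Y -> hit
B -> hit
T -> hit
B -> hit
Y -> hit
T -> hit
Hits: 13.

13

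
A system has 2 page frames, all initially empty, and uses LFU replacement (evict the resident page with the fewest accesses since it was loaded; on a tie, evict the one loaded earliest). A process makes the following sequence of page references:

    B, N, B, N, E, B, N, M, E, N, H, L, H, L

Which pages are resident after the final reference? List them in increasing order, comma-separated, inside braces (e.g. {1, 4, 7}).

{L, N}

B: miss, frames {B}
N: miss, frames {B,N}
B: hit
N: hit
E: miss, evict B, frames {N,E}
B: miss, evict E, frames {N,B}
N: hit
M: miss, evict B, frames {N,M}
E: miss, evict M, frames {N,E}
N: hit
H: miss, evict E, frames {N,H}
L: miss, evict H, frames {N,L}
H: miss, evict L, frames {N,H}
L: miss, evict H, frames {N,L}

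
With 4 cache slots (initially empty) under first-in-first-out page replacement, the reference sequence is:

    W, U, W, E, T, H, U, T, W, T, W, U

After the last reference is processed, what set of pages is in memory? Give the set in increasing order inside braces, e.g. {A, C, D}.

W → fault, frames [W]
U → fault, frames [W, U]
W → hit
E → fault, frames [W, U, E]
T → fault, frames [W, U, E, T]
H → fault, evict W, frames [U, E, T, H]
U → hit
T → hit
W → fault, evict U, frames [E, T, H, W]
T → hit
W → hit
U → fault, evict E, frames [T, H, W, U]

{H, T, U, W}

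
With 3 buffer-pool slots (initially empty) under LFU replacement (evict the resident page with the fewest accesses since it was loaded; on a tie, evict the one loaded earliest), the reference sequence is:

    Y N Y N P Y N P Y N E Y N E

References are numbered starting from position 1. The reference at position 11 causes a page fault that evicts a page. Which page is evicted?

pos 1: Y: fault, frames (Y)
pos 2: N: fault, frames (Y N)
pos 3: Y: hit
pos 4: N: hit
pos 5: P: fault, frames (Y N P)
pos 6: Y: hit
pos 7: N: hit
pos 8: P: hit
pos 9: Y: hit
pos 10: N: hit
pos 11: E: fault, evict P, frames (Y N E)
At position 11, page P is evicted.

P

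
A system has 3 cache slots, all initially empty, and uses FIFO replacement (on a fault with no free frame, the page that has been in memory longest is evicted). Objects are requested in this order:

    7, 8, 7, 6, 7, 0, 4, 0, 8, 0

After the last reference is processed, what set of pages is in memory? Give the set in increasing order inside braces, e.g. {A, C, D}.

7 → fault, frames [7]
8 → fault, frames [7, 8]
7 → hit
6 → fault, frames [7, 8, 6]
7 → hit
0 → fault, evict 7, frames [8, 6, 0]
4 → fault, evict 8, frames [6, 0, 4]
0 → hit
8 → fault, evict 6, frames [0, 4, 8]
0 → hit

{0, 4, 8}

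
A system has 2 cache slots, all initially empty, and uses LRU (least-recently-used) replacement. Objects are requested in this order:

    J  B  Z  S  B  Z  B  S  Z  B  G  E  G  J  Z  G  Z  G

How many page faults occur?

14

J → fault, frames [J]
B → fault, frames [J, B]
Z → fault, evict J, frames [B, Z]
S → fault, evict B, frames [Z, S]
B → fault, evict Z, frames [S, B]
Z → fault, evict S, frames [B, Z]
B → hit
S → fault, evict Z, frames [B, S]
Z → fault, evict B, frames [S, Z]
B → fault, evict S, frames [Z, B]
G → fault, evict Z, frames [B, G]
E → fault, evict B, frames [G, E]
G → hit
J → fault, evict E, frames [G, J]
Z → fault, evict G, frames [J, Z]
G → fault, evict J, frames [Z, G]
Z → hit
G → hit
Page faults: 14.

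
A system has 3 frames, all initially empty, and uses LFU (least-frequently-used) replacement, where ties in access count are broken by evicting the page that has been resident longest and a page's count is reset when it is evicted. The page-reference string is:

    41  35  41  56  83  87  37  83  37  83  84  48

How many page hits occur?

41 -> fault, frames [41]
35 -> fault, frames [41, 35]
41 -> hit
56 -> fault, frames [41, 35, 56]
83 -> fault, evict 35, frames [41, 56, 83]
87 -> fault, evict 56, frames [41, 83, 87]
37 -> fault, evict 83, frames [41, 87, 37]
83 -> fault, evict 87, frames [41, 37, 83]
37 -> hit
83 -> hit
84 -> fault, evict 41, frames [37, 83, 84]
48 -> fault, evict 84, frames [37, 83, 48]
Hits: 3.

3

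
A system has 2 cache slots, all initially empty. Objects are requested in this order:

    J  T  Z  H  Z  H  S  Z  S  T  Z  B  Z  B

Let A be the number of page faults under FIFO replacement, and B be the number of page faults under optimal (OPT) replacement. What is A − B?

Under FIFO: F F F F . . F F . F . F F . → 9 faults.
Under OPT: F F F F . . F . . F . F . . → 7 faults.
A − B = 9 − 7 = 2.

2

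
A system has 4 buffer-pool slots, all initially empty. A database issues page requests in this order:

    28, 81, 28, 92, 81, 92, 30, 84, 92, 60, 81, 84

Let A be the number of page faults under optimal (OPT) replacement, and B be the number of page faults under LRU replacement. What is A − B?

-1

Under OPT: F F . F . . F F . F . . → 6 faults.
Under LRU: F F . F . . F F . F F . → 7 faults.
A − B = 6 − 7 = -1.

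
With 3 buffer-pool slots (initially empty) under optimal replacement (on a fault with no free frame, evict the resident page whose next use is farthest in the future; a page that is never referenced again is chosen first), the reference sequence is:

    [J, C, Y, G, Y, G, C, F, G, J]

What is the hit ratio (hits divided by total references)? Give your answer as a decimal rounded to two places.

0.40

J -> miss, frames (J)
C -> miss, frames (J C)
Y -> miss, frames (J C Y)
G -> miss, evict J, frames (C Y G)
Y -> hit
G -> hit
C -> hit
F -> miss, evict Y, frames (C G F)
G -> hit
J -> miss, evict F, frames (C G J)
Hits: 4 of 10 references → 4/10 = 0.4000.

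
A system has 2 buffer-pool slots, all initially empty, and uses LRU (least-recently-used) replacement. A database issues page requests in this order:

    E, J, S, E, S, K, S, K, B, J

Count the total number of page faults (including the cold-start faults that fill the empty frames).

7

E → miss, frames {E}
J → miss, frames {E,J}
S → miss, evict E, frames {J,S}
E → miss, evict J, frames {S,E}
S → hit
K → miss, evict E, frames {S,K}
S → hit
K → hit
B → miss, evict S, frames {K,B}
J → miss, evict K, frames {B,J}
Page faults: 7.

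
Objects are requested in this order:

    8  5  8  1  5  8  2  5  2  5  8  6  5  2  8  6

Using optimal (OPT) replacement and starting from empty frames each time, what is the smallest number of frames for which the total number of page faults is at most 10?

2

f=1: 16 faults
f=2: 9 faults
f=3: 6 faults
f=4: 5 faults
f=5: 5 faults
Smallest f with faults ≤ 10 is 2.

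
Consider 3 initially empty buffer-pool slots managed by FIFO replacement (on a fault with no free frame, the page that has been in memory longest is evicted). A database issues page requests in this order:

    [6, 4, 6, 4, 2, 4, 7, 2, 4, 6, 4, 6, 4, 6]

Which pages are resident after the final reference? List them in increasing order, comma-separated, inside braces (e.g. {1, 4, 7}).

{4, 6, 7}

6 → miss, frames [6]
4 → miss, frames [6, 4]
6 → hit
4 → hit
2 → miss, frames [6, 4, 2]
4 → hit
7 → miss, evict 6, frames [4, 2, 7]
2 → hit
4 → hit
6 → miss, evict 4, frames [2, 7, 6]
4 → miss, evict 2, frames [7, 6, 4]
6 → hit
4 → hit
6 → hit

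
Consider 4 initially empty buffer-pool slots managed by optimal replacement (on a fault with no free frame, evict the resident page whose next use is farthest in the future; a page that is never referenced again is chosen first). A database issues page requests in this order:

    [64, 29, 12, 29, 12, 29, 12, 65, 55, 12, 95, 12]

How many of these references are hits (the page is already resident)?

64 -> miss, frames (64)
29 -> miss, frames (64 29)
12 -> miss, frames (64 29 12)
29 -> hit
12 -> hit
29 -> hit
12 -> hit
65 -> miss, frames (64 29 12 65)
55 -> miss, evict 65, frames (64 29 12 55)
12 -> hit
95 -> miss, evict 55, frames (64 29 12 95)
12 -> hit
Hits: 6.

6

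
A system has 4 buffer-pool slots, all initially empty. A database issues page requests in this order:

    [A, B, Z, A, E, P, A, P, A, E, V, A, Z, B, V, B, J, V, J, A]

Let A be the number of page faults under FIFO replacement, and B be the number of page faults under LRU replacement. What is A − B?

Under FIFO: F F F . F F F . . . F . F F . . F . . F → 11 faults.
Under LRU: F F F . F F . . . . F . F F . . F . . F → 10 faults.
A − B = 11 − 10 = 1.

1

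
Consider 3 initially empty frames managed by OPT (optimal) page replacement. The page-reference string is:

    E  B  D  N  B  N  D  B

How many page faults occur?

E: fault, frames {E}
B: fault, frames {E,B}
D: fault, frames {E,B,D}
N: fault, evict E, frames {B,D,N}
B: hit
N: hit
D: hit
B: hit
Page faults: 4.

4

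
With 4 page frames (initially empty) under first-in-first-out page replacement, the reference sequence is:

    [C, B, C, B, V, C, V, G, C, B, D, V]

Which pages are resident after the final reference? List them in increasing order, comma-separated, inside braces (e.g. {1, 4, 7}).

{B, D, G, V}

C: fault, frames [C]
B: fault, frames [C, B]
C: hit
B: hit
V: fault, frames [C, B, V]
C: hit
V: hit
G: fault, frames [C, B, V, G]
C: hit
B: hit
D: fault, evict C, frames [B, V, G, D]
V: hit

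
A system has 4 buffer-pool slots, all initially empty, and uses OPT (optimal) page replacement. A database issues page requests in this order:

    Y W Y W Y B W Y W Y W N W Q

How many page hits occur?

Y → fault, frames [Y]
W → fault, frames [Y, W]
Y → hit
W → hit
Y → hit
B → fault, frames [Y, W, B]
W → hit
Y → hit
W → hit
Y → hit
W → hit
N → fault, frames [Y, W, B, N]
W → hit
Q → fault, evict N, frames [Y, W, B, Q]
Hits: 9.

9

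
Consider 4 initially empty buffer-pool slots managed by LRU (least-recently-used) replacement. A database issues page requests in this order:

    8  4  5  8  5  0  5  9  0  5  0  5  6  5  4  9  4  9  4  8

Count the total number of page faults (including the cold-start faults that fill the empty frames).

9

8 -> fault, frames {8}
4 -> fault, frames {8,4}
5 -> fault, frames {8,4,5}
8 -> hit
5 -> hit
0 -> fault, frames {4,8,5,0}
5 -> hit
9 -> fault, evict 4, frames {8,0,5,9}
0 -> hit
5 -> hit
0 -> hit
5 -> hit
6 -> fault, evict 8, frames {9,0,5,6}
5 -> hit
4 -> fault, evict 9, frames {0,6,5,4}
9 -> fault, evict 0, frames {6,5,4,9}
4 -> hit
9 -> hit
4 -> hit
8 -> fault, evict 6, frames {5,9,4,8}
Page faults: 9.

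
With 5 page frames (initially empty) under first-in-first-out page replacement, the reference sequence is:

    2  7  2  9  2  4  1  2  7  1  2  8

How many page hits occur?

2: fault, frames {2}
7: fault, frames {2,7}
2: hit
9: fault, frames {2,7,9}
2: hit
4: fault, frames {2,7,9,4}
1: fault, frames {2,7,9,4,1}
2: hit
7: hit
1: hit
2: hit
8: fault, evict 2, frames {7,9,4,1,8}
Hits: 6.

6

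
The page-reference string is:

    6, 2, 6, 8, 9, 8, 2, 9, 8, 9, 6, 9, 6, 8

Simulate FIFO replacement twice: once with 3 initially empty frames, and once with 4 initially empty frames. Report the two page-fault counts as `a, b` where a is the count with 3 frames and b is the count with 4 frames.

5, 4

3 frames: F F . F F . . . . . F . . . → 5 faults.
4 frames: F F . F F . . . . . . . . . → 4 faults.
4 < 5: adding a frame reduced faults, as is typical.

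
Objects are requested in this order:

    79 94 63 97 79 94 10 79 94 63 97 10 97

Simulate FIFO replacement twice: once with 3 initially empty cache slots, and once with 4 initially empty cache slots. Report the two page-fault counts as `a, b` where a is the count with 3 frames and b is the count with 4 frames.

9, 10

3 frames: F F F F F F F . . F F . . → 9 faults.
4 frames: F F F F . . F F F F F F . → 10 faults.
10 > 9: adding a frame increased faults — Belady's anomaly.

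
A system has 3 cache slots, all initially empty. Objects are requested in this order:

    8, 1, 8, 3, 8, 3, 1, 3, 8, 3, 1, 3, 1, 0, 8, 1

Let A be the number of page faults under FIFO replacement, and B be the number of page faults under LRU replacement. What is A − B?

Under FIFO: F F . F . . . . . . . . . F F F → 6 faults.
Under LRU: F F . F . . . . . . . . . F F . → 5 faults.
A − B = 6 − 5 = 1.

1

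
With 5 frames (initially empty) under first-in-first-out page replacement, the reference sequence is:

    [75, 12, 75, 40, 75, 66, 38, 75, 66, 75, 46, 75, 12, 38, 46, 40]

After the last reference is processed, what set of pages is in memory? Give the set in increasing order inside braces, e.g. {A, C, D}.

{12, 38, 40, 46, 75}

75 -> miss, frames (75)
12 -> miss, frames (75 12)
75 -> hit
40 -> miss, frames (75 12 40)
75 -> hit
66 -> miss, frames (75 12 40 66)
38 -> miss, frames (75 12 40 66 38)
75 -> hit
66 -> hit
75 -> hit
46 -> miss, evict 75, frames (12 40 66 38 46)
75 -> miss, evict 12, frames (40 66 38 46 75)
12 -> miss, evict 40, frames (66 38 46 75 12)
38 -> hit
46 -> hit
40 -> miss, evict 66, frames (38 46 75 12 40)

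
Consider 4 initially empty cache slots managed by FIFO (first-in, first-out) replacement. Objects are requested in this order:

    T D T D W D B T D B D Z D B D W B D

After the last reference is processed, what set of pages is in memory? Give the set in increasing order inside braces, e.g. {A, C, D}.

{B, D, W, Z}

T: fault, frames {T}
D: fault, frames {T,D}
T: hit
D: hit
W: fault, frames {T,D,W}
D: hit
B: fault, frames {T,D,W,B}
T: hit
D: hit
B: hit
D: hit
Z: fault, evict T, frames {D,W,B,Z}
D: hit
B: hit
D: hit
W: hit
B: hit
D: hit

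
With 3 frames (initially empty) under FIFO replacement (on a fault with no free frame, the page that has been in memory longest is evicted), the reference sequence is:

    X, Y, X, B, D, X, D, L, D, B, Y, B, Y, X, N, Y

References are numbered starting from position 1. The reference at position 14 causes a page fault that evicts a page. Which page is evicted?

L

pos 1: X: miss, frames {X}
pos 2: Y: miss, frames {X,Y}
pos 3: X: hit
pos 4: B: miss, frames {X,Y,B}
pos 5: D: miss, evict X, frames {Y,B,D}
pos 6: X: miss, evict Y, frames {B,D,X}
pos 7: D: hit
pos 8: L: miss, evict B, frames {D,X,L}
pos 9: D: hit
pos 10: B: miss, evict D, frames {X,L,B}
pos 11: Y: miss, evict X, frames {L,B,Y}
pos 12: B: hit
pos 13: Y: hit
pos 14: X: miss, evict L, frames {B,Y,X}
At position 14, page L is evicted.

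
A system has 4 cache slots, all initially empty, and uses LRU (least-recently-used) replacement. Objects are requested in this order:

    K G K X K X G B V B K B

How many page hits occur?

K -> miss, frames [K]
G -> miss, frames [K, G]
K -> hit
X -> miss, frames [G, K, X]
K -> hit
X -> hit
G -> hit
B -> miss, frames [K, X, G, B]
V -> miss, evict K, frames [X, G, B, V]
B -> hit
K -> miss, evict X, frames [G, V, B, K]
B -> hit
Hits: 6.

6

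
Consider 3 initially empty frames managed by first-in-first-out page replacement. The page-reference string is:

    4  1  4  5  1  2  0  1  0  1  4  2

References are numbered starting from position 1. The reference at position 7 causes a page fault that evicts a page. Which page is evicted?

1

pos 1: 4 -> fault, frames [4]
pos 2: 1 -> fault, frames [4, 1]
pos 3: 4 -> hit
pos 4: 5 -> fault, frames [4, 1, 5]
pos 5: 1 -> hit
pos 6: 2 -> fault, evict 4, frames [1, 5, 2]
pos 7: 0 -> fault, evict 1, frames [5, 2, 0]
At position 7, page 1 is evicted.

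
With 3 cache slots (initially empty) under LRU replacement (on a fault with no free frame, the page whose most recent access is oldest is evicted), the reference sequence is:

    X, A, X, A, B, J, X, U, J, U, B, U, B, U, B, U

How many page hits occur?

X -> miss, frames [X]
A -> miss, frames [X, A]
X -> hit
A -> hit
B -> miss, frames [X, A, B]
J -> miss, evict X, frames [A, B, J]
X -> miss, evict A, frames [B, J, X]
U -> miss, evict B, frames [J, X, U]
J -> hit
U -> hit
B -> miss, evict X, frames [J, U, B]
U -> hit
B -> hit
U -> hit
B -> hit
U -> hit
Hits: 9.

9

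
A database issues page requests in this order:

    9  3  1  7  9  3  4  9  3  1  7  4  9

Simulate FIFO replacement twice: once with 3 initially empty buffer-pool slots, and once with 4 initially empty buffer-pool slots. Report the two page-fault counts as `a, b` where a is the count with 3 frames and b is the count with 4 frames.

3 frames: F F F F F F F . . F F . F → 10 faults.
4 frames: F F F F . . F F F F F F F → 11 faults.
11 > 10: adding a frame increased faults — Belady's anomaly.

10, 11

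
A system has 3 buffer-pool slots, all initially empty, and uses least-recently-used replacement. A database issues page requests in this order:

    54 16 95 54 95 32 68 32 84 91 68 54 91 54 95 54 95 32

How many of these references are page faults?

54: miss, frames {54}
16: miss, frames {54,16}
95: miss, frames {54,16,95}
54: hit
95: hit
32: miss, evict 16, frames {54,95,32}
68: miss, evict 54, frames {95,32,68}
32: hit
84: miss, evict 95, frames {68,32,84}
91: miss, evict 68, frames {32,84,91}
68: miss, evict 32, frames {84,91,68}
54: miss, evict 84, frames {91,68,54}
91: hit
54: hit
95: miss, evict 68, frames {91,54,95}
54: hit
95: hit
32: miss, evict 91, frames {54,95,32}
Page faults: 11.

11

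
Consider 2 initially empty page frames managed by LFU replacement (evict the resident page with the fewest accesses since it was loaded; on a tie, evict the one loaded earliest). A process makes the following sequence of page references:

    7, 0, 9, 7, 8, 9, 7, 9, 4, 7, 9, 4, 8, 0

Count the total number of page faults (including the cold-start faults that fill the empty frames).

7 -> miss, frames {7}
0 -> miss, frames {7,0}
9 -> miss, evict 7, frames {0,9}
7 -> miss, evict 0, frames {9,7}
8 -> miss, evict 9, frames {7,8}
9 -> miss, evict 7, frames {8,9}
7 -> miss, evict 8, frames {9,7}
9 -> hit
4 -> miss, evict 7, frames {9,4}
7 -> miss, evict 4, frames {9,7}
9 -> hit
4 -> miss, evict 7, frames {9,4}
8 -> miss, evict 4, frames {9,8}
0 -> miss, evict 8, frames {9,0}
Page faults: 12.

12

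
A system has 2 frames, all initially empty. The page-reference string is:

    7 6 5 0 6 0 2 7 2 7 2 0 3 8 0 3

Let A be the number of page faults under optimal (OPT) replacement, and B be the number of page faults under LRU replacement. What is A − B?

Under OPT: F F F F . . F F . . . F F F . F → 10 faults.
Under LRU: F F F F F . F F . . . F F F F F → 12 faults.
A − B = 10 − 12 = -2.

-2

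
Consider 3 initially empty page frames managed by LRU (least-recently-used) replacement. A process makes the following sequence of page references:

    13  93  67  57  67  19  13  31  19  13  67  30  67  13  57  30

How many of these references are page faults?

11

13: miss, frames (13)
93: miss, frames (13 93)
67: miss, frames (13 93 67)
57: miss, evict 13, frames (93 67 57)
67: hit
19: miss, evict 93, frames (57 67 19)
13: miss, evict 57, frames (67 19 13)
31: miss, evict 67, frames (19 13 31)
19: hit
13: hit
67: miss, evict 31, frames (19 13 67)
30: miss, evict 19, frames (13 67 30)
67: hit
13: hit
57: miss, evict 30, frames (67 13 57)
30: miss, evict 67, frames (13 57 30)
Page faults: 11.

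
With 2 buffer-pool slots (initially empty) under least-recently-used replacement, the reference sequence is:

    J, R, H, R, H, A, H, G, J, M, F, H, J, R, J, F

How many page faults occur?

12

J: fault, frames (J)
R: fault, frames (J R)
H: fault, evict J, frames (R H)
R: hit
H: hit
A: fault, evict R, frames (H A)
H: hit
G: fault, evict A, frames (H G)
J: fault, evict H, frames (G J)
M: fault, evict G, frames (J M)
F: fault, evict J, frames (M F)
H: fault, evict M, frames (F H)
J: fault, evict F, frames (H J)
R: fault, evict H, frames (J R)
J: hit
F: fault, evict R, frames (J F)
Page faults: 12.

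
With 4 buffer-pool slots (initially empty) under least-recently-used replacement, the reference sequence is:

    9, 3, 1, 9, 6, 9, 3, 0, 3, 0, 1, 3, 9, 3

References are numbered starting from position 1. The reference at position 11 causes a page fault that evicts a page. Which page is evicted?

pos 1: 9 -> fault, frames (9)
pos 2: 3 -> fault, frames (9 3)
pos 3: 1 -> fault, frames (9 3 1)
pos 4: 9 -> hit
pos 5: 6 -> fault, frames (3 1 9 6)
pos 6: 9 -> hit
pos 7: 3 -> hit
pos 8: 0 -> fault, evict 1, frames (6 9 3 0)
pos 9: 3 -> hit
pos 10: 0 -> hit
pos 11: 1 -> fault, evict 6, frames (9 3 0 1)
At position 11, page 6 is evicted.

6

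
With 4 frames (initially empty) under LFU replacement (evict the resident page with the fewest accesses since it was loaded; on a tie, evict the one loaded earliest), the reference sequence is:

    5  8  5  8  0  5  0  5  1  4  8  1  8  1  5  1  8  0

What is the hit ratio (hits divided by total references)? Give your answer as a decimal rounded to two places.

0.67

5 -> miss, frames [5]
8 -> miss, frames [5, 8]
5 -> hit
8 -> hit
0 -> miss, frames [5, 8, 0]
5 -> hit
0 -> hit
5 -> hit
1 -> miss, frames [5, 8, 0, 1]
4 -> miss, evict 1, frames [5, 8, 0, 4]
8 -> hit
1 -> miss, evict 4, frames [5, 8, 0, 1]
8 -> hit
1 -> hit
5 -> hit
1 -> hit
8 -> hit
0 -> hit
Hits: 12 of 18 references → 12/18 = 0.6667.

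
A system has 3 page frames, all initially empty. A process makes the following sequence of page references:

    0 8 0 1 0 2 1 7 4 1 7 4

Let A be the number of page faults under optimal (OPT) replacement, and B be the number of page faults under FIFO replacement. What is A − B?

-1

Under OPT: F F . F . F . F F . . . → 6 faults.
Under FIFO: F F . F . F . F F F . . → 7 faults.
A − B = 6 − 7 = -1.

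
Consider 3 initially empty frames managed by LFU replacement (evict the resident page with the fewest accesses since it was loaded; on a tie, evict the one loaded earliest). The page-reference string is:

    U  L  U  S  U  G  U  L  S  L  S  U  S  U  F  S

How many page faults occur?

7

U -> miss, frames {U}
L -> miss, frames {U,L}
U -> hit
S -> miss, frames {U,L,S}
U -> hit
G -> miss, evict L, frames {U,S,G}
U -> hit
L -> miss, evict S, frames {U,G,L}
S -> miss, evict G, frames {U,L,S}
L -> hit
S -> hit
U -> hit
S -> hit
U -> hit
F -> miss, evict L, frames {U,S,F}
S -> hit
Page faults: 7.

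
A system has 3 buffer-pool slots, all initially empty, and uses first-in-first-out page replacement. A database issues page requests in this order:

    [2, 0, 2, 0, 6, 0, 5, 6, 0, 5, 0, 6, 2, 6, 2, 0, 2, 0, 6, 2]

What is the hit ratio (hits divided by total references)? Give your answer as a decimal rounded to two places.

0.65

2 -> miss, frames (2)
0 -> miss, frames (2 0)
2 -> hit
0 -> hit
6 -> miss, frames (2 0 6)
0 -> hit
5 -> miss, evict 2, frames (0 6 5)
6 -> hit
0 -> hit
5 -> hit
0 -> hit
6 -> hit
2 -> miss, evict 0, frames (6 5 2)
6 -> hit
2 -> hit
0 -> miss, evict 6, frames (5 2 0)
2 -> hit
0 -> hit
6 -> miss, evict 5, frames (2 0 6)
2 -> hit
Hits: 13 of 20 references → 13/20 = 0.6500.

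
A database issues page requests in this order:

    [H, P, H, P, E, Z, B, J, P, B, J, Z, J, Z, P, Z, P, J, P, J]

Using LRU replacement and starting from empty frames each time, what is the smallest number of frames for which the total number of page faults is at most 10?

3

f=1: 20 faults
f=2: 12 faults
f=3: 9 faults
f=4: 7 faults
f=5: 6 faults
f=6: 6 faults
Smallest f with faults ≤ 10 is 3.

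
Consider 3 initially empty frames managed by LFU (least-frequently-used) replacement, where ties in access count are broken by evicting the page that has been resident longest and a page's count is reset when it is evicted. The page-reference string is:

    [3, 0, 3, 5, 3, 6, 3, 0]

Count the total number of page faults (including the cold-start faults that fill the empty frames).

3 -> fault, frames [3]
0 -> fault, frames [3, 0]
3 -> hit
5 -> fault, frames [3, 0, 5]
3 -> hit
6 -> fault, evict 0, frames [3, 5, 6]
3 -> hit
0 -> fault, evict 5, frames [3, 6, 0]
Page faults: 5.

5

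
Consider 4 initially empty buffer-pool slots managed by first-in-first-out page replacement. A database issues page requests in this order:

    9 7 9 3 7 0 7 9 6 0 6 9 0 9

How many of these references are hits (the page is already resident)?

8

9 → miss, frames [9]
7 → miss, frames [9, 7]
9 → hit
3 → miss, frames [9, 7, 3]
7 → hit
0 → miss, frames [9, 7, 3, 0]
7 → hit
9 → hit
6 → miss, evict 9, frames [7, 3, 0, 6]
0 → hit
6 → hit
9 → miss, evict 7, frames [3, 0, 6, 9]
0 → hit
9 → hit
Hits: 8.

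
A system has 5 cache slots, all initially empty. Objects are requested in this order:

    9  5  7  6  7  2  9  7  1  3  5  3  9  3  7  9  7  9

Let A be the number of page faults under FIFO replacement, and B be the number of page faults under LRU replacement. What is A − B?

Under FIFO: F F F F . F . . F F F . F . F . . . → 10 faults.
Under LRU: F F F F . F . . F F F . . . . . . . → 8 faults.
A − B = 10 − 8 = 2.

2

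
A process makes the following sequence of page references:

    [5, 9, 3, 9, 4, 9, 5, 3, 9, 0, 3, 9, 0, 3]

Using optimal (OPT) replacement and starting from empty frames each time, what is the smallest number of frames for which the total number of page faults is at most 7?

3

f=1: 14 faults
f=2: 9 faults
f=3: 6 faults
f=4: 5 faults
f=5: 5 faults
Smallest f with faults ≤ 7 is 3.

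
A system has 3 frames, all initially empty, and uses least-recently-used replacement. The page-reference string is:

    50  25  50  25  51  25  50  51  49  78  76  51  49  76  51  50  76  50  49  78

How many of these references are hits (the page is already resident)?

9

50: fault, frames [50]
25: fault, frames [50, 25]
50: hit
25: hit
51: fault, frames [50, 25, 51]
25: hit
50: hit
51: hit
49: fault, evict 25, frames [50, 51, 49]
78: fault, evict 50, frames [51, 49, 78]
76: fault, evict 51, frames [49, 78, 76]
51: fault, evict 49, frames [78, 76, 51]
49: fault, evict 78, frames [76, 51, 49]
76: hit
51: hit
50: fault, evict 49, frames [76, 51, 50]
76: hit
50: hit
49: fault, evict 51, frames [76, 50, 49]
78: fault, evict 76, frames [50, 49, 78]
Hits: 9.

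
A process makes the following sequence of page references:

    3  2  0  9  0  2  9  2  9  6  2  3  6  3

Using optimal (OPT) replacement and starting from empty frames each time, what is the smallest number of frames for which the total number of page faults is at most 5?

4

f=1: 14 faults
f=2: 7 faults
f=3: 6 faults
f=4: 5 faults
f=5: 5 faults
Smallest f with faults ≤ 5 is 4.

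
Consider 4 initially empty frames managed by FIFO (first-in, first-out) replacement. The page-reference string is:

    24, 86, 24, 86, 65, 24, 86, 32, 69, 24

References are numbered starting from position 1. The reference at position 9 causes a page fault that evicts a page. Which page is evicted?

24

pos 1: 24 -> miss, frames (24)
pos 2: 86 -> miss, frames (24 86)
pos 3: 24 -> hit
pos 4: 86 -> hit
pos 5: 65 -> miss, frames (24 86 65)
pos 6: 24 -> hit
pos 7: 86 -> hit
pos 8: 32 -> miss, frames (24 86 65 32)
pos 9: 69 -> miss, evict 24, frames (86 65 32 69)
At position 9, page 24 is evicted.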